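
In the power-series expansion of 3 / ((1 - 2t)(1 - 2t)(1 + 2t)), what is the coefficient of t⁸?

3840

The denominator gives the recurrence a_n = 2a_(n−1) + 4a_(n−2) − 8a_(n−3) for n ≥ 3; the numerator fixes a_0 = 3, a_1 = 6, a_2 = 24.
Iterating: 3, 6, 24, 48, 144, 288, 768, 1536, 3840, so a_8 = 3840.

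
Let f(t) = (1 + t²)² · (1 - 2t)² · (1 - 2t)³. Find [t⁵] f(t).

-202

(1 + t²)² has coefficients 1,0,2,0,1 for degrees 0…4.
(1 - 2t)² has coefficients 1,-4,4,0,0,0 for degrees 0…5.
Finally multiplying by (1 - 2t)³, the product of all factors after the first has coefficients 1,-10,40,-80,80,-32 for degrees 0…5.
[t⁵] = 1·(-32) + 2·(-80) + 1·(-10) = -202.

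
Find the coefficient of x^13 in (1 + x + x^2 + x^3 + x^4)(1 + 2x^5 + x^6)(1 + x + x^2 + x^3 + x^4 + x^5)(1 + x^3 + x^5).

35

(1 + x + x^2 + x^3 + x^4) has coefficients 1,1,1,1,1 for degrees 0…4.
(1 + 2x^5 + x^6) has coefficients 1,0,0,0,0,2,1,0,0,0,0,0,0,0 for degrees 0…13.
Multiplying by (1 + x + x^2 + x^3 + x^4 + x^5) gives running coefficients 1,1,1,1,1,3,3,3,3,3,3,1,0,0 for degrees 0…13.
Finally multiplying by (1 + x^3 + x^5), the product of all factors after the first has coefficients 1,1,1,2,2,5,5,5,7,7,9,7,6,6 for degrees 0…13.
[x^13] = 1·6 + 1·6 + 1·7 + 1·9 + 1·7 = 35.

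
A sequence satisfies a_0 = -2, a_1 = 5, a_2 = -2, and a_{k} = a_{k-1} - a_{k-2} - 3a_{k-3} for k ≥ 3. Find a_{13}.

1121

The ordinary generating function has denominator 1 - q + q^2 + 3q^3.
Iterating the recurrence: a_0,…,a_{13} = -2, 5, -2, -1, -14, -7, 10, 59, 70, -19, -266, -457, -134, 1121.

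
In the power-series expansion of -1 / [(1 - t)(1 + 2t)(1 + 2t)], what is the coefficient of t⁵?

135

The denominator gives the recurrence a_n = −3a_(n−1) + 4a_(n−3) for n ≥ 3; the numerator fixes a_0 = -1, a_1 = 3, a_2 = -9.
Iterating: -1, 3, -9, 23, -57, 135, so a_5 = 135.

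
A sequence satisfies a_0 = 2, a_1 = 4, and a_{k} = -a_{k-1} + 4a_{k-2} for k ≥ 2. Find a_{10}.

-2396

The ordinary generating function has denominator 1 + x - 4x^2.
Iterating the recurrence: a_0,…,a_{10} = 2, 4, 4, 12, 4, 44, -28, 204, -316, 1132, -2396.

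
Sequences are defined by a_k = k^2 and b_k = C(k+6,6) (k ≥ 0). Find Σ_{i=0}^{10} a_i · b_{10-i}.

Write out a_i and b_{10-i} for i = 0,…,10 and sum the products.
Σ = 0·8008 + 1·5005 + 4·3003 + 9·1716 + 16·924 + 25·462 + 36·210 + 49·84 + 64·28 + 81·7 + 100·1 = 72930.

72930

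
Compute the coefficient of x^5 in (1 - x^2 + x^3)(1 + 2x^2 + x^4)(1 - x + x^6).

3

(1 - x^2 + x^3) has coefficients 1,0,-1,1 for degrees 0…3.
(1 + 2x^2 + x^4) has coefficients 1,0,2,0,1,0 for degrees 0…5.
Finally multiplying by (1 - x + x^6), the product of all factors after the first has coefficients 1,-1,2,-2,1,-1 for degrees 0…5.
[x^5] = 1·(-1) − 1·(-2) + 1·2 = 3.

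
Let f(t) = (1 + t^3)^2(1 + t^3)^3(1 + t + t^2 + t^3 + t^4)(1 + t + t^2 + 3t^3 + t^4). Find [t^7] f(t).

59

(1 + t^3)^2 has coefficients 1,0,0,2,0,0,1 for degrees 0…6.
(1 + t^3)^3 has coefficients 1,0,0,3,0,0,3,0 for degrees 0…7.
Multiplying by (1 + t + t^2 + t^3 + t^4) gives running coefficients 1,1,1,4,4,3,6,6 for degrees 0…7.
Finally multiplying by (1 + t + t^2 + 3t^3 + t^4), the product of all factors after the first has coefficients 1,2,3,9,13,15,26,31 for degrees 0…7.
[t^7] = 1·31 + 2·13 + 1·2 = 59.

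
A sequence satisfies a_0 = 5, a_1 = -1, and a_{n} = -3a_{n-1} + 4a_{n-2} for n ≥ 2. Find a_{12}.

The ordinary generating function has denominator 1 + 3q - 4q^2.
Iterating the recurrence: a_0,…,a_{12} = 5, -1, 23, -73, 311, -1225, 4919, -19657, 78647, -314569, 1258295, -5033161, 20132663.

20132663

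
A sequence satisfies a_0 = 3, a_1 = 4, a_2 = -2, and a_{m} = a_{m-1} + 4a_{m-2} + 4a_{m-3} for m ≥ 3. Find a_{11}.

71362

The ordinary generating function has denominator 1 - t - 4t^2 - 4t^3.
Iterating the recurrence: a_0,…,a_{11} = 3, 4, -2, 26, 34, 130, 370, 1026, 3026, 8610, 24818, 71362.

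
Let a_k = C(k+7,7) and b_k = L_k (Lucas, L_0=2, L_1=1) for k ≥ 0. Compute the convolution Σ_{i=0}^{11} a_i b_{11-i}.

219441

This is [x^11] in the product of the two ordinary generating functions.
Σ = 1·199 + 8·123 + 36·76 + 120·47 + 330·29 + 792·18 + 1716·11 + 3432·7 + 6435·4 + 11440·3 + 19448·1 + 31824·2 = 219441.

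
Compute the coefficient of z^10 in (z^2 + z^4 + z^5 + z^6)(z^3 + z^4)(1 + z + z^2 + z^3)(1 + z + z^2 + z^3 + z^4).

22

(z^2 + z^4 + z^5 + z^6) has coefficients 0,0,1,0,1,1,1 for degrees 0…6.
(z^3 + z^4) has coefficients 0,0,0,1,1,0,0,0,0,0,0 for degrees 0…10.
Multiplying by (1 + z + z^2 + z^3) gives running coefficients 0,0,0,1,2,2,2,1,0,0,0 for degrees 0…10.
Finally multiplying by (1 + z + z^2 + z^3 + z^4), the product of all factors after the first has coefficients 0,0,0,1,3,5,7,8,7,5,3 for degrees 0…10.
[z^10] = 1·7 + 1·7 + 1·5 + 1·3 = 22.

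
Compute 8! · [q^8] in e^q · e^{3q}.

The EGF product rule gives c_8 = Σ_{k_1+k_2=8} C(8; k_1,k_2) · ∏ g_i(k_i), where e^q gives (1)^k; e^{3q} gives (3)^k.
g_1(k) for k = 0…8: 1, 1, 1, 1, 1, 1, 1, 1, 1.
g_2(k) for k = 0…8: 1, 3, 9, 27, 81, 243, 729, 2187, 6561.
c_8 = Σ_k C(8,k)·g_1(k)·g_2(8−k) = 1·1·6561 + 8·1·2187 + 28·1·729 + 56·1·243 + 70·1·81 + 56·1·27 + 28·1·9 + 8·1·3 + 1·1·1 = 6561 + 17496 + 20412 + 13608 + 5670 + 1512 + 252 + 24 + 1 = 65536.

65536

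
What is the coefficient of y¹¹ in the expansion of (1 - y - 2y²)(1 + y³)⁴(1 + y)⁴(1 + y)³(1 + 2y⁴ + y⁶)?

(1 - y - 2y²) has coefficients 1,-1,-2 for degrees 0…2.
(1 + y³)⁴ has coefficients 1,0,0,4,0,0,6,0,0,4,0,0 for degrees 0…11.
Multiplying by (1 + y)⁴ gives running coefficients 1,4,6,8,17,24,22,28,36,28,22,24 for degrees 0…11.
Multiplying by (1 + y)³ gives running coefficients 1,7,21,39,63,105,153,183,210,242,242,210 for degrees 0…11.
Finally multiplying by (1 + 2y⁴ + y⁶), the product of all factors after the first has coefficients 1,7,21,39,65,119,196,268,357,491,611,681 for degrees 0…11.
[y¹¹] = 1·681 − 1·611 − 2·491 = -912.

-912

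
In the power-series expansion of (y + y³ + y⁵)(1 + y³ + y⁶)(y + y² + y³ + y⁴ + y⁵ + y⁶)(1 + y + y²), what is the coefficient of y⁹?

(y + y³ + y⁵) has coefficients 0,1,0,1,0,1 for degrees 0…5.
(1 + y³ + y⁶) has coefficients 1,0,0,1,0,0,1,0,0,0 for degrees 0…9.
Multiplying by (y + y² + y³ + y⁴ + y⁵ + y⁶) gives running coefficients 0,1,1,1,2,2,2,2,2,2 for degrees 0…9.
Finally multiplying by (1 + y + y²), the product of all factors after the first has coefficients 0,1,2,3,4,5,6,6,6,6 for degrees 0…9.
[y⁹] = 1·6 + 1·6 + 1·4 = 16.

16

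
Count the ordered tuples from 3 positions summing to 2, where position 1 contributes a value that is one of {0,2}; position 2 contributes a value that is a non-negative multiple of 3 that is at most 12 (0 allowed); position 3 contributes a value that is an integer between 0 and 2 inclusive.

The generating function for the choices is (1 + x²)·(1 + x³ + x⁶ + x⁹ + x¹²)·(1 + x + x²); the count is [x²].
(1 + x²) has coefficients 1,0,1 for degrees 0…2.
(1 + x³ + x⁶ + x⁹ + x¹²) has coefficients 1,0,0 for degrees 0…2.
Finally multiplying by (1 + x + x²), the product of all factors after the first has coefficients 1,1,1 for degrees 0…2.
[x²] = 1·1 + 1·1 = 2.

2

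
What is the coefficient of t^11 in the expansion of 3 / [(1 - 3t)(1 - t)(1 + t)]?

597870

Partial fractions give a closed form: a_n = (27/8)·3^n + (-3/4)·1^n + (3/8)·(-1)^n.
At n = 11: a_11 = 597870.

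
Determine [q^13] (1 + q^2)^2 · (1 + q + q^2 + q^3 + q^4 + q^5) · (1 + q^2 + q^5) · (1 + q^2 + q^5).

12

(1 + q^2)^2 has coefficients 1,0,2,0,1 for degrees 0…4.
(1 + q + q^2 + q^3 + q^4 + q^5) has coefficients 1,1,1,1,1,1,0,0,0,0,0,0,0,0 for degrees 0…13.
Multiplying by (1 + q^2 + q^5) gives running coefficients 1,1,2,2,2,3,2,2,1,1,1,0,0,0 for degrees 0…13.
Finally multiplying by (1 + q^2 + q^5), the product of all factors after the first has coefficients 1,1,3,3,4,6,5,7,5,5,5,3,3,1 for degrees 0…13.
[q^13] = 1·1 + 2·3 + 1·5 = 12.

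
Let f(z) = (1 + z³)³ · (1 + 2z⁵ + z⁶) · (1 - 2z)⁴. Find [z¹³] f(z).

184

(1 + z³)³ has coefficients 1,0,0,3,0,0,3,0,0,1 for degrees 0…9.
(1 + 2z⁵ + z⁶) has coefficients 1,0,0,0,0,2,1,0,0,0,0,0,0,0 for degrees 0…13.
Finally multiplying by (1 - 2z)⁴, the product of all factors after the first has coefficients 1,-8,24,-32,16,2,-15,40,-40,0,16,0,0,0 for degrees 0…13.
[z¹³] = 1·0 + 3·16 + 3·40 + 1·16 = 184.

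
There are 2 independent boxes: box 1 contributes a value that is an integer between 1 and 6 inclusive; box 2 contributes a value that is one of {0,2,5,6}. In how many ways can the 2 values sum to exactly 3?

The generating function for the choices is (y + y^2 + y^3 + y^4 + y^5 + y^6)·(1 + y^2 + y^5 + y^6); the count is [y^3].
(y + y^2 + y^3 + y^4 + y^5 + y^6) has coefficients 0,1,1,1 for degrees 0…3.
(1 + y^2 + y^5 + y^6) has coefficients 1,0,1,0 for degrees 0…3.
[y^3] = 1·1 + 1·0 + 1·1 = 2.

2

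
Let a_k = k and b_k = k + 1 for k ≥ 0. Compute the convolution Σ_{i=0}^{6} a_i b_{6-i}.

This is [x^6] in the product of the two ordinary generating functions.
Σ = 0·7 + 1·6 + 2·5 + 3·4 + 4·3 + 5·2 + 6·1 = 56.

56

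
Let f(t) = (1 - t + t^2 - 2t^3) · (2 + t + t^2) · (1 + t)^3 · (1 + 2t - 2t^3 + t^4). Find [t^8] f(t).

6

(1 - t + t^2 - 2t^3) has coefficients 1,-1,1,-2 for degrees 0…3.
(2 + t + t^2) has coefficients 2,1,1,0,0,0,0,0,0 for degrees 0…8.
Multiplying by (1 + t)^3 gives running coefficients 2,7,10,8,4,1,0,0,0 for degrees 0…8.
Finally multiplying by (1 + 2t - 2t^3 + t^4), the product of all factors after the first has coefficients 2,11,24,24,8,-4,-4,0,2 for degrees 0…8.
[t^8] = 1·2 − 1·0 + 1·(-4) − 2·(-4) = 6.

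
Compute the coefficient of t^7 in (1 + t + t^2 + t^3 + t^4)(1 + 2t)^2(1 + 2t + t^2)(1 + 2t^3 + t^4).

(1 + t + t^2 + t^3 + t^4) has coefficients 1,1,1,1,1 for degrees 0…4.
(1 + 2t)^2 has coefficients 1,4,4,0,0,0,0,0 for degrees 0…7.
Multiplying by (1 + 2t + t^2) gives running coefficients 1,6,13,12,4,0,0,0 for degrees 0…7.
Finally multiplying by (1 + 2t^3 + t^4), the product of all factors after the first has coefficients 1,6,13,14,17,32,37,20 for degrees 0…7.
[t^7] = 1·20 + 1·37 + 1·32 + 1·17 + 1·14 = 120.

120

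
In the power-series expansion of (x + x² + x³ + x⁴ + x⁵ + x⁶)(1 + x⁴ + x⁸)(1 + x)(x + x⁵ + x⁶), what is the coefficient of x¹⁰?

(x + x² + x³ + x⁴ + x⁵ + x⁶) has coefficients 0,1,1,1,1,1,1 for degrees 0…6.
(1 + x⁴ + x⁸) has coefficients 1,0,0,0,1,0,0,0,1,0,0 for degrees 0…10.
Multiplying by (1 + x) gives running coefficients 1,1,0,0,1,1,0,0,1,1,0 for degrees 0…10.
Finally multiplying by (x + x⁵ + x⁶), the product of all factors after the first has coefficients 0,1,1,0,0,2,3,1,0,2,3 for degrees 0…10.
[x¹⁰] = 1·2 + 1·0 + 1·1 + 1·3 + 1·2 + 1·0 = 8.

8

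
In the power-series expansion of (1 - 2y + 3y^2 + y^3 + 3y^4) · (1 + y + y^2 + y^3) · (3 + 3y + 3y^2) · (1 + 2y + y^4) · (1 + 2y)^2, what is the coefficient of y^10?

(1 - 2y + 3y^2 + y^3 + 3y^4) has coefficients 1,-2,3,1,3 for degrees 0…4.
(1 + y + y^2 + y^3) has coefficients 1,1,1,1,0,0,0,0,0,0,0 for degrees 0…10.
Multiplying by (3 + 3y + 3y^2) gives running coefficients 3,6,9,9,6,3,0,0,0,0,0 for degrees 0…10.
Multiplying by (1 + 2y + y^4) gives running coefficients 3,12,21,27,27,21,15,9,6,3,0 for degrees 0…10.
Finally multiplying by (1 + 2y)^2, the product of all factors after the first has coefficients 3,24,81,159,219,237,207,153,102,63,36 for degrees 0…10.
[y^10] = 1·36 − 2·63 + 3·102 + 1·153 + 3·207 = 990.

990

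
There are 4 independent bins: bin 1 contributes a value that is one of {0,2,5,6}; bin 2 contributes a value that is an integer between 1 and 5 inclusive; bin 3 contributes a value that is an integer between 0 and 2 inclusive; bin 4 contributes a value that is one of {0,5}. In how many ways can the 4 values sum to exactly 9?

12

The generating function for the choices is (1 + y^2 + y^5 + y^6)·(y + y^2 + y^3 + y^4 + y^5)·(1 + y + y^2)·(1 + y^5); the count is [y^9].
(1 + y^2 + y^5 + y^6) has coefficients 1,0,1,0,0,1,1 for degrees 0…6.
(y + y^2 + y^3 + y^4 + y^5) has coefficients 0,1,1,1,1,1,0,0,0,0 for degrees 0…9.
Multiplying by (1 + y + y^2) gives running coefficients 0,1,2,3,3,3,2,1,0,0 for degrees 0…9.
Finally multiplying by (1 + y^5), the product of all factors after the first has coefficients 0,1,2,3,3,3,3,3,3,3 for degrees 0…9.
[y^9] = 1·3 + 1·3 + 1·3 + 1·3 = 12.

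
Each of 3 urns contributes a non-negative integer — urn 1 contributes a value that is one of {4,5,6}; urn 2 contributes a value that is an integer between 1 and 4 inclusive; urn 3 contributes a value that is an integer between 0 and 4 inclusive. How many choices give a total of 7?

6

The generating function for the choices is (z⁴ + z⁵ + z⁶)·(z + z² + z³ + z⁴)·(1 + z + z² + z³ + z⁴); the count is [z⁷].
(z⁴ + z⁵ + z⁶) has coefficients 0,0,0,0,1,1,1 for degrees 0…6.
(z + z² + z³ + z⁴) has coefficients 0,1,1,1,1,0,0,0 for degrees 0…7.
Finally multiplying by (1 + z + z² + z³ + z⁴), the product of all factors after the first has coefficients 0,1,2,3,4,4,3,2 for degrees 0…7.
[z⁷] = 1·3 + 1·2 + 1·1 = 6.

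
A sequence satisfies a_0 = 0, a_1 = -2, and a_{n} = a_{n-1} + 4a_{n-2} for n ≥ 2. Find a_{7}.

The ordinary generating function has denominator 1 - z - 4z^2.
Iterating the recurrence: a_0,…,a_{7} = 0, -2, -2, -10, -18, -58, -130, -362.

-362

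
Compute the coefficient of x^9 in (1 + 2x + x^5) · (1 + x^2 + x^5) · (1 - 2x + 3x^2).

3

(1 + 2x + x^5) has coefficients 1,2,0,0,0,1 for degrees 0…5.
(1 + x^2 + x^5) has coefficients 1,0,1,0,0,1,0,0,0,0 for degrees 0…9.
Finally multiplying by (1 - 2x + 3x^2), the product of all factors after the first has coefficients 1,-2,4,-2,3,1,-2,3,0,0 for degrees 0…9.
[x^9] = 1·0 + 2·0 + 1·3 = 3.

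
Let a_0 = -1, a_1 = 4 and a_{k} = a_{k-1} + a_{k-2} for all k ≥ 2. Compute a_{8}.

71

The ordinary generating function has denominator 1 - t - t^2.
Iterating the recurrence: a_0,…,a_{8} = -1, 4, 3, 7, 10, 17, 27, 44, 71.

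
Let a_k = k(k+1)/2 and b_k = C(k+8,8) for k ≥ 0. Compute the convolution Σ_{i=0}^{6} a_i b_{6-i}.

4368

This is [x^6] in the product of the two ordinary generating functions.
Σ = 0·3003 + 1·1287 + 3·495 + 6·165 + 10·45 + 15·9 + 21·1 = 4368.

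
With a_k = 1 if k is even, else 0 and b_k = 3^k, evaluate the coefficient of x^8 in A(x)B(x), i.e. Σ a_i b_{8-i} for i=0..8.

The convolution is the x^8 coefficient of A(x)B(x).
Σ = 1·6561 + 0·2187 + 1·729 + 0·243 + 1·81 + 0·27 + 1·9 + 0·3 + 1·1 = 7381.

7381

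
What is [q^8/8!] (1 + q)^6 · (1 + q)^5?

6652800

The EGF product rule gives c_8 = Σ_{k_1+k_2=8} C(8; k_1,k_2) · ∏ g_i(k_i), where (1+q)^6 gives the falling factorial (6)_k; (1+q)^5 gives the falling factorial (5)_k.
g_1(k) for k = 0…8: 1, 6, 30, 120, 360, 720, 720, 0, 0.
g_2(k) for k = 0…8: 1, 5, 20, 60, 120, 120, 0, 0, 0.
c_8 = Σ_k C(8,k)·g_1(k)·g_2(8−k) = 56·120·120 + 70·360·120 + 56·720·60 + 28·720·20 = 806400 + 3024000 + 2419200 + 403200 = 6652800.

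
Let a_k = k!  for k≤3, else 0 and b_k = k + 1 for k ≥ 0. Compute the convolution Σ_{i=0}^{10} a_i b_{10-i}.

87

The convolution is the t^10 coefficient of A(t)B(t).
Σ = 1·11 + 1·10 + 2·9 + 6·8 + 0·7 + 0·6 + 0·5 + 0·4 + 0·3 + 0·2 + 0·1 = 87.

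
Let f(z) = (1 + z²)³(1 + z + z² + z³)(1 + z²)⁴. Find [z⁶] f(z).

(1 + z²)³ has coefficients 1,0,3,0,3,0,1 for degrees 0…6.
(1 + z + z² + z³) has coefficients 1,1,1,1,0,0,0 for degrees 0…6.
Finally multiplying by (1 + z²)⁴, the product of all factors after the first has coefficients 1,1,5,5,10,10,10 for degrees 0…6.
[z⁶] = 1·10 + 3·10 + 3·5 + 1·1 = 56.

56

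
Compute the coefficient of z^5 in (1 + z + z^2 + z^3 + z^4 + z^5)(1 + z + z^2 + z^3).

(1 + z + z^2 + z^3 + z^4 + z^5) has coefficients 1,1,1,1,1,1 for degrees 0…5.
(1 + z + z^2 + z^3) has coefficients 1,1,1,1,0,0 for degrees 0…5.
[z^5] = 1·0 + 1·0 + 1·1 + 1·1 + 1·1 + 1·1 = 4.

4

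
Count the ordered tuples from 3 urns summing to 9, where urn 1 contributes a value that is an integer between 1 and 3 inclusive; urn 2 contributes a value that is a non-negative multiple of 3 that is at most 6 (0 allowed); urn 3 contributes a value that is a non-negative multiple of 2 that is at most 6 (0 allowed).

The generating function for the choices is (y + y^2 + y^3)·(1 + y^3 + y^6)·(1 + y^2 + y^4 + y^6); the count is [y^9].
(y + y^2 + y^3) has coefficients 0,1,1,1 for degrees 0…3.
(1 + y^3 + y^6) has coefficients 1,0,0,1,0,0,1,0,0,0 for degrees 0…9.
Finally multiplying by (1 + y^2 + y^4 + y^6), the product of all factors after the first has coefficients 1,0,1,1,1,1,2,1,1,1 for degrees 0…9.
[y^9] = 1·1 + 1·1 + 1·2 = 4.

4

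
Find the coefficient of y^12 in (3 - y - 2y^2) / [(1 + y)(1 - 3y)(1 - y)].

1461463

Partial fractions give a closed form: a_n = (1/4)·(-1)^n + (11/4)·3^n.
At n = 12: a_12 = 1461463.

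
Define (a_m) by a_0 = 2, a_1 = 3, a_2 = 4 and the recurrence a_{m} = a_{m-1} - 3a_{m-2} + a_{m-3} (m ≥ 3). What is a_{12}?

-192

The ordinary generating function has denominator 1 - z + 3z^2 - z^3.
Iterating the recurrence: a_0,…,a_{12} = 2, 3, 4, -3, -12, 1, 34, 19, -82, -105, 160, 393, -192.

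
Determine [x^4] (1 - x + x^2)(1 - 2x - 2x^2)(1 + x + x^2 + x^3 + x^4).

-3

(1 - x + x^2) has coefficients 1,-1,1 for degrees 0…2.
(1 - 2x - 2x^2) has coefficients 1,-2,-2,0,0 for degrees 0…4.
Finally multiplying by (1 + x + x^2 + x^3 + x^4), the product of all factors after the first has coefficients 1,-1,-3,-3,-3 for degrees 0…4.
[x^4] = 1·(-3) − 1·(-3) + 1·(-3) = -3.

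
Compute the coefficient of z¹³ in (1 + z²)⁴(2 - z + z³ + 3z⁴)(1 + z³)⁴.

119

(1 + z²)⁴ has coefficients 1,0,4,0,6,0,4,0,1 for degrees 0…8.
(2 - z + z³ + 3z⁴) has coefficients 2,-1,0,1,3,0,0,0,0,0,0,0,0,0 for degrees 0…13.
Finally multiplying by (1 + z³)⁴, the product of all factors after the first has coefficients 2,-1,0,9,-1,0,16,6,0,14,14,0,6,11 for degrees 0…13.
[z¹³] = 1·11 + 4·0 + 6·14 + 4·6 + 1·0 = 119.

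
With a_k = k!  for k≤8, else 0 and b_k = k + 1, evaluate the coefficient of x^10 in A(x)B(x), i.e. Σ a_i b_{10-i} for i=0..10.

145695

The convolution is the x^10 coefficient of A(x)B(x).
Σ = 1·11 + 1·10 + 2·9 + 6·8 + 24·7 + 120·6 + 720·5 + 5040·4 + 40320·3 + 0·2 + 0·1 = 145695.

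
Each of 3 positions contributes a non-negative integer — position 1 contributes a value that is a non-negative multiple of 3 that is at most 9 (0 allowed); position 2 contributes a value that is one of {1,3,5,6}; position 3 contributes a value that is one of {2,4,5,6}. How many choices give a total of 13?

5

The generating function for the choices is (1 + x^3 + x^6 + x^9)·(x + x^3 + x^5 + x^6)·(x^2 + x^4 + x^5 + x^6); the count is [x^13].
(1 + x^3 + x^6 + x^9) has coefficients 1,0,0,1,0,0,1,0,0,1 for degrees 0…9.
(x + x^3 + x^5 + x^6) has coefficients 0,1,0,1,0,1,1,0,0,0,0,0,0,0 for degrees 0…13.
Finally multiplying by (x^2 + x^4 + x^5 + x^6), the product of all factors after the first has coefficients 0,0,0,1,0,2,1,3,2,2,2,2,1,0 for degrees 0…13.
[x^13] = 1·0 + 1·2 + 1·3 + 1·0 = 5.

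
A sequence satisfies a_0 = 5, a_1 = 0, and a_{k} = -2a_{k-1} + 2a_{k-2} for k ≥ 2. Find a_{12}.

182720

The ordinary generating function has denominator 1 + 2y - 2y^2.
Iterating the recurrence: a_0,…,a_{12} = 5, 0, 10, -20, 60, -160, 440, -1200, 3280, -8960, 24480, -66880, 182720.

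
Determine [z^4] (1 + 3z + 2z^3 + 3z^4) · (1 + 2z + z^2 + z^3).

(1 + 3z + 2z^3 + 3z^4) has coefficients 1,3,0,2,3 for degrees 0…4.
(1 + 2z + z^2 + z^3) has coefficients 1,2,1,1,0 for degrees 0…4.
[z^4] = 1·0 + 3·1 + 2·2 + 3·1 = 10.

10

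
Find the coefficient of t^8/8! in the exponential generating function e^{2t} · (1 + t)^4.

95744

The EGF product rule gives c_8 = Σ_{k_1+k_2=8} C(8; k_1,k_2) · ∏ g_i(k_i), where e^{2t} gives (2)^k; (1+t)^4 gives the falling factorial (4)_k.
g_1(k) for k = 0…8: 1, 2, 4, 8, 16, 32, 64, 128, 256.
g_2(k) for k = 0…8: 1, 4, 12, 24, 24, 0, 0, 0, 0.
c_8 = Σ_k C(8,k)·g_1(k)·g_2(8−k) = 70·16·24 + 56·32·24 + 28·64·12 + 8·128·4 + 1·256·1 = 26880 + 43008 + 21504 + 4096 + 256 = 95744.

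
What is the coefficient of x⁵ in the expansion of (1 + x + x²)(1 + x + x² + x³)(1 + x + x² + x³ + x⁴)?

11

(1 + x + x²) has coefficients 1,1,1 for degrees 0…2.
(1 + x + x² + x³) has coefficients 1,1,1,1,0,0 for degrees 0…5.
Finally multiplying by (1 + x + x² + x³ + x⁴), the product of all factors after the first has coefficients 1,2,3,4,4,3 for degrees 0…5.
[x⁵] = 1·3 + 1·4 + 1·4 = 11.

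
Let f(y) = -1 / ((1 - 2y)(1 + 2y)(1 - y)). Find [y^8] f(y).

Partial fractions give a closed form: a_n = (-1)·2^n + (-1/3)·(-2)^n + (1/3)·1^n.
At n = 8: a_8 = -341.

-341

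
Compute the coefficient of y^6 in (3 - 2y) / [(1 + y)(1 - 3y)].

Partial fractions give a closed form: a_n = (5/4)·(-1)^n + (7/4)·3^n.
At n = 6: a_6 = 1277.

1277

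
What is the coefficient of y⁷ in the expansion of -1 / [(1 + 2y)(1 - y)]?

85

The denominator gives the recurrence a_n = −a_(n−1) + 2a_(n−2) for n ≥ 2; the numerator fixes a_0 = -1, a_1 = 1.
Iterating: -1, 1, -3, 5, -11, 21, -43, 85, so a_7 = 85.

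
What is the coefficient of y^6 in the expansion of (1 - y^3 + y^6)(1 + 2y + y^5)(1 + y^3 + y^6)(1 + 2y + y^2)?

(1 - y^3 + y^6) has coefficients 1,0,0,-1,0,0,1 for degrees 0…6.
(1 + 2y + y^5) has coefficients 1,2,0,0,0,1,0 for degrees 0…6.
Multiplying by (1 + y^3 + y^6) gives running coefficients 1,2,0,1,2,1,1 for degrees 0…6.
Finally multiplying by (1 + 2y + y^2), the product of all factors after the first has coefficients 1,4,5,3,4,6,5 for degrees 0…6.
[y^6] = 1·5 − 1·3 + 1·1 = 3.

3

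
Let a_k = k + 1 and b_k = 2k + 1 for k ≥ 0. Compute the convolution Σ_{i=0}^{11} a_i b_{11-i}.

Write out a_i and b_{11-i} for i = 0,…,11 and sum the products.
Σ = 1·23 + 2·21 + 3·19 + 4·17 + 5·15 + 6·13 + 7·11 + 8·9 + 9·7 + 10·5 + 11·3 + 12·1 = 650.

650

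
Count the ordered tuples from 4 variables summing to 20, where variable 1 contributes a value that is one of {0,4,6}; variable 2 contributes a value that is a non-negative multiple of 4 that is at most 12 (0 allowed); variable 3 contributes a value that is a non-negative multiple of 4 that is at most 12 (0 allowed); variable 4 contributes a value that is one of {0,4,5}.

12

The generating function for the choices is (1 + x⁴ + x⁶)·(1 + x⁴ + x⁸ + x¹²)·(1 + x⁴ + x⁸ + x¹²)·(1 + x⁴ + x⁵); the count is [x²⁰].
(1 + x⁴ + x⁶) has coefficients 1,0,0,0,1,0,1 for degrees 0…6.
(1 + x⁴ + x⁸ + x¹²) has coefficients 1,0,0,0,1,0,0,0,1,0,0,0,1,0,0,0,0,0,0,0,0 for degrees 0…20.
Multiplying by (1 + x⁴ + x⁸ + x¹²) gives running coefficients 1,0,0,0,2,0,0,0,3,0,0,0,4,0,0,0,3,0,0,0,2 for degrees 0…20.
Finally multiplying by (1 + x⁴ + x⁵), the product of all factors after the first has coefficients 1,0,0,0,3,1,0,0,5,2,0,0,7,3,0,0,7,4,0,0,5 for degrees 0…20.
[x²⁰] = 1·5 + 1·7 + 1·0 = 12.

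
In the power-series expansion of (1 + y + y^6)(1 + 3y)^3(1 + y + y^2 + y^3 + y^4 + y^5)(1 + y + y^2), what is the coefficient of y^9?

336

(1 + y + y^6) has coefficients 1,1,0,0,0,0,1 for degrees 0…6.
(1 + 3y)^3 has coefficients 1,9,27,27,0,0,0,0,0,0 for degrees 0…9.
Multiplying by (1 + y + y^2 + y^3 + y^4 + y^5) gives running coefficients 1,10,37,64,64,64,63,54,27,0 for degrees 0…9.
Finally multiplying by (1 + y + y^2), the product of all factors after the first has coefficients 1,11,48,111,165,192,191,181,144,81 for degrees 0…9.
[y^9] = 1·81 + 1·144 + 1·111 = 336.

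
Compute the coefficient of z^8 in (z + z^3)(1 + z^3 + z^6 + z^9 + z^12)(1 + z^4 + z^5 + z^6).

(z + z^3) has coefficients 0,1,0,1 for degrees 0…3.
(1 + z^3 + z^6 + z^9 + z^12) has coefficients 1,0,0,1,0,0,1,0,0 for degrees 0…8.
Finally multiplying by (1 + z^4 + z^5 + z^6), the product of all factors after the first has coefficients 1,0,0,1,1,1,2,1,1 for degrees 0…8.
[z^8] = 1·1 + 1·1 = 2.

2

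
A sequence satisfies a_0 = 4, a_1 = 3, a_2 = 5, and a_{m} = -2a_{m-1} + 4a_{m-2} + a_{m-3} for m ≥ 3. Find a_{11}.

-5693

The ordinary generating function has denominator 1 + 2q - 4q^2 - q^3.
Iterating the recurrence: a_0,…,a_{11} = 4, 3, 5, 6, 11, 7, 36, -33, 217, -530, 1895, -5693.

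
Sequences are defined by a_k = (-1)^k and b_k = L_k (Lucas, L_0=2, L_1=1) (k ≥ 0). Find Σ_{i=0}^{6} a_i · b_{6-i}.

14

Write out a_i and b_{6-i} for i = 0,…,6 and sum the products.
Σ = 1·18 − 1·11 + 1·7 − 1·4 + 1·3 − 1·1 + 1·2 = 14.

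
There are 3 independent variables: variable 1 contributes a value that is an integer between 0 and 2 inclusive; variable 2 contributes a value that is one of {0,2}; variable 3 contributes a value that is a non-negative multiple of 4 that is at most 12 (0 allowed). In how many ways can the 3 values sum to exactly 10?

2

The generating function for the choices is (1 + t + t²)·(1 + t²)·(1 + t⁴ + t⁸ + t¹²); the count is [t¹⁰].
(1 + t + t²) has coefficients 1,1,1 for degrees 0…2.
(1 + t²) has coefficients 1,0,1,0,0,0,0,0,0,0,0 for degrees 0…10.
Finally multiplying by (1 + t⁴ + t⁸ + t¹²), the product of all factors after the first has coefficients 1,0,1,0,1,0,1,0,1,0,1 for degrees 0…10.
[t¹⁰] = 1·1 + 1·0 + 1·1 = 2.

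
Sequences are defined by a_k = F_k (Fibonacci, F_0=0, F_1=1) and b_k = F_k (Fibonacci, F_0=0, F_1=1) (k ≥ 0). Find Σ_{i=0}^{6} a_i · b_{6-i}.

20

Write out a_i and b_{6-i} for i = 0,…,6 and sum the products.
Σ = 0·8 + 1·5 + 1·3 + 2·2 + 3·1 + 5·1 + 8·0 = 20.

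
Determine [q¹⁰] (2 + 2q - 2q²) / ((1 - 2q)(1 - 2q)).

28160

The denominator gives the recurrence a_n = 4a_(n−1) − 4a_(n−2) for n ≥ 3; the numerator fixes a_0 = 2, a_1 = 10, a_2 = 30.
Iterating: 2, 10, 30, 80, 200, 480, 1120, 2560, 5760, 12800, 28160, so a_10 = 28160.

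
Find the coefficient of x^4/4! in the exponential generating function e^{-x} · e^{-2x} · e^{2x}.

1

The EGF product rule gives c_4 = Σ_{k_1+k_2+k_3=4} C(4; k_1,k_2,k_3) · ∏ g_i(k_i), where e^{-x} gives (-1)^k; e^{-2x} gives (-2)^k; e^{2x} gives (2)^k.
g_1(k) for k = 0…4: 1, -1, 1, -1, 1.
g_2(k) for k = 0…4: 1, -2, 4, -8, 16.
g_3(k) for k = 0…4: 1, 2, 4, 8, 16.
First combine the last two factors: h(k) = Σ_j C(k,j)·g_2(j)·g_3(k−j) for k = 0…4: 1, 0, 0, 0, 0.
c_4 = Σ_k C(4,k)·g_1(k)·h(4−k) = 1·1·1 = 1.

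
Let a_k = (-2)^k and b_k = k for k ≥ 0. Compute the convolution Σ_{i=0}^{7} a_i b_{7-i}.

31

The convolution is the t^7 coefficient of A(t)B(t).
Σ = 1·7 − 2·6 + 4·5 − 8·4 + 16·3 − 32·2 + 64·1 − 128·0 = 31.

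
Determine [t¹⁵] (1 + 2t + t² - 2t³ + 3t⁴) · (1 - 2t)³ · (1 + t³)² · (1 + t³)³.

561

(1 + 2t + t² - 2t³ + 3t⁴) has coefficients 1,2,1,-2,3 for degrees 0…4.
(1 - 2t)³ has coefficients 1,-6,12,-8,0,0,0,0,0,0,0,0,0,0,0,0 for degrees 0…15.
Multiplying by (1 + t³)² gives running coefficients 1,-6,12,-6,-12,24,-15,-6,12,-8,0,0,0,0,0,0 for degrees 0…15.
Finally multiplying by (1 + t³)³, the product of all factors after the first has coefficients 1,-6,12,-3,-30,60,-30,-60,120,-70,-60,120,-75,-30,60,-39 for degrees 0…15.
[t¹⁵] = 1·(-39) + 2·60 + 1·(-30) − 2·(-75) + 3·120 = 561.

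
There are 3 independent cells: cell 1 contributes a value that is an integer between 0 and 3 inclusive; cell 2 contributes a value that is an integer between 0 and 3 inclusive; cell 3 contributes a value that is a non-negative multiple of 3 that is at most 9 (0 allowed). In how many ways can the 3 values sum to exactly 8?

5

The generating function for the choices is (1 + x + x² + x³)·(1 + x + x² + x³)·(1 + x³ + x⁶ + x⁹); the count is [x⁸].
(1 + x + x² + x³) has coefficients 1,1,1,1 for degrees 0…3.
(1 + x + x² + x³) has coefficients 1,1,1,1,0,0,0,0,0 for degrees 0…8.
Finally multiplying by (1 + x³ + x⁶ + x⁹), the product of all factors after the first has coefficients 1,1,1,2,1,1,2,1,1 for degrees 0…8.
[x⁸] = 1·1 + 1·1 + 1·2 + 1·1 = 5.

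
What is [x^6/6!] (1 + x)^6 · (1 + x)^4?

151200

The EGF product rule gives c_6 = Σ_{k_1+k_2=6} C(6; k_1,k_2) · ∏ g_i(k_i), where (1+x)^6 gives the falling factorial (6)_k; (1+x)^4 gives the falling factorial (4)_k.
g_1(k) for k = 0…6: 1, 6, 30, 120, 360, 720, 720.
g_2(k) for k = 0…6: 1, 4, 12, 24, 24, 0, 0.
c_6 = Σ_k C(6,k)·g_1(k)·g_2(6−k) = 15·30·24 + 20·120·24 + 15·360·12 + 6·720·4 + 1·720·1 = 10800 + 57600 + 64800 + 17280 + 720 = 151200.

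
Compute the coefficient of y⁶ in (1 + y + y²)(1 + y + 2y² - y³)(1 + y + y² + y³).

(1 + y + y²) has coefficients 1,1,1 for degrees 0…2.
(1 + y + 2y² - y³) has coefficients 1,1,2,-1,0,0,0 for degrees 0…6.
Finally multiplying by (1 + y + y² + y³), the product of all factors after the first has coefficients 1,2,4,3,2,1,-1 for degrees 0…6.
[y⁶] = 1·(-1) + 1·1 + 1·2 = 2.

2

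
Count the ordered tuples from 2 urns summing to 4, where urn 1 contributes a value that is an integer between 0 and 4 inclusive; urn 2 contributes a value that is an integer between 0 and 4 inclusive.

5

The generating function for the choices is (1 + x + x^2 + x^3 + x^4)·(1 + x + x^2 + x^3 + x^4); the count is [x^4].
(1 + x + x^2 + x^3 + x^4) has coefficients 1,1,1,1,1 for degrees 0…4.
(1 + x + x^2 + x^3 + x^4) has coefficients 1,1,1,1,1 for degrees 0…4.
[x^4] = 1·1 + 1·1 + 1·1 + 1·1 + 1·1 = 5.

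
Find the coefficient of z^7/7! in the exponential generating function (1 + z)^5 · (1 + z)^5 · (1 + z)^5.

The EGF product rule gives c_7 = Σ_{k_1+k_2+k_3=7} C(7; k_1,k_2,k_3) · ∏ g_i(k_i), where (1+z)^5 gives the falling factorial (5)_k; (1+z)^5 gives the falling factorial (5)_k; (1+z)^5 gives the falling factorial (5)_k.
g_1(k) for k = 0…7: 1, 5, 20, 60, 120, 120, 0, 0.
g_2(k) for k = 0…7: 1, 5, 20, 60, 120, 120, 0, 0.
g_3(k) for k = 0…7: 1, 5, 20, 60, 120, 120, 0, 0.
First combine the last two factors: h(k) = Σ_j C(k,j)·g_2(j)·g_3(k−j) for k = 0…7: 1, 10, 90, 720, 5040, 30240, 151200, 604800.
c_7 = Σ_k C(7,k)·g_1(k)·h(7−k) = 1·1·604800 + 7·5·151200 + 21·20·30240 + 35·60·5040 + 35·120·720 + 21·120·90 = 604800 + 5292000 + 12700800 + 10584000 + 3024000 + 226800 = 32432400.

32432400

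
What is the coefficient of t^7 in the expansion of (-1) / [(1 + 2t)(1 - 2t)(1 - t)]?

-85

The denominator gives the recurrence a_n = a_(n−1) + 4a_(n−2) − 4a_(n−3) for n ≥ 3; the numerator fixes a_0 = -1, a_1 = -1, a_2 = -5.
Iterating: -1, -1, -5, -5, -21, -21, -85, -85, so a_7 = -85.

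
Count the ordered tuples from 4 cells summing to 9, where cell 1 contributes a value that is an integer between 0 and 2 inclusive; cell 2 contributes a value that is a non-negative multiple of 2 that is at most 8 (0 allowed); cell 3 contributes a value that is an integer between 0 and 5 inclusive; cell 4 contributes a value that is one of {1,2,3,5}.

The generating function for the choices is (1 + z + z^2)·(1 + z^2 + z^4 + z^6 + z^8)·(1 + z + z^2 + z^3 + z^4 + z^5)·(z + z^2 + z^3 + z^5); the count is [z^9].
(1 + z + z^2) has coefficients 1,1,1 for degrees 0…2.
(1 + z^2 + z^4 + z^6 + z^8) has coefficients 1,0,1,0,1,0,1,0,1,0 for degrees 0…9.
Multiplying by (1 + z + z^2 + z^3 + z^4 + z^5) gives running coefficients 1,1,2,2,3,3,3,3,3,3 for degrees 0…9.
Finally multiplying by (z + z^2 + z^3 + z^5), the product of all factors after the first has coefficients 0,1,2,4,5,8,9,11,11,12 for degrees 0…9.
[z^9] = 1·12 + 1·11 + 1·11 = 34.

34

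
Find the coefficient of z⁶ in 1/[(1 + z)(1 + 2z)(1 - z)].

85

The denominator gives the recurrence a_n = −2a_(n−1) + a_(n−2) + 2a_(n−3) for n ≥ 3; the numerator fixes a_0 = 1, a_1 = -2, a_2 = 5.
Iterating: 1, -2, 5, -10, 21, -42, 85, so a_6 = 85.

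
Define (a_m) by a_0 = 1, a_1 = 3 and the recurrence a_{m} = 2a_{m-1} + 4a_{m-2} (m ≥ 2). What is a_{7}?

3520

The ordinary generating function has denominator 1 - 2q - 4q^2.
Iterating the recurrence: a_0,…,a_{7} = 1, 3, 10, 32, 104, 336, 1088, 3520.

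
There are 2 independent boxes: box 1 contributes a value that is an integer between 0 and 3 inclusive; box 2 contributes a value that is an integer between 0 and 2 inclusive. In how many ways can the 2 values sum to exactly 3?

The generating function for the choices is (1 + y + y^2 + y^3)·(1 + y + y^2); the count is [y^3].
(1 + y + y^2 + y^3) has coefficients 1,1,1,1 for degrees 0…3.
(1 + y + y^2) has coefficients 1,1,1,0 for degrees 0…3.
[y^3] = 1·0 + 1·1 + 1·1 + 1·1 = 3.

3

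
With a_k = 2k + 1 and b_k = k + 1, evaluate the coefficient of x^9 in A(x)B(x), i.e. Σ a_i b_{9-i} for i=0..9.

This is [x^9] in the product of the two ordinary generating functions.
Σ = 1·10 + 3·9 + 5·8 + 7·7 + 9·6 + 11·5 + 13·4 + 15·3 + 17·2 + 19·1 = 385.

385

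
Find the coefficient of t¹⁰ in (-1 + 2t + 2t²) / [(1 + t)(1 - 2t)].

The denominator gives the recurrence a_n = a_(n−1) + 2a_(n−2) for n ≥ 3; the numerator fixes a_0 = -1, a_1 = 1, a_2 = 1.
Iterating: -1, 1, 1, 3, 5, 11, 21, 43, 85, 171, 341, so a_10 = 341.

341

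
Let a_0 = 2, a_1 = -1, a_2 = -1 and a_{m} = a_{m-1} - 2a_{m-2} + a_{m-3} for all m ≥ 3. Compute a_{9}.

3

The ordinary generating function has denominator 1 - x + 2x^2 - x^3.
Iterating the recurrence: a_0,…,a_{9} = 2, -1, -1, 3, 4, -3, -8, 2, 15, 3.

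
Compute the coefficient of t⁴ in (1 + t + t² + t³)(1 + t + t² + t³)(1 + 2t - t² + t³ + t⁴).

(1 + t + t² + t³) has coefficients 1,1,1,1 for degrees 0…3.
(1 + t + t² + t³) has coefficients 1,1,1,1,0 for degrees 0…4.
Finally multiplying by (1 + 2t - t² + t³ + t⁴), the product of all factors after the first has coefficients 1,3,2,3,3 for degrees 0…4.
[t⁴] = 1·3 + 1·3 + 1·2 + 1·3 = 11.

11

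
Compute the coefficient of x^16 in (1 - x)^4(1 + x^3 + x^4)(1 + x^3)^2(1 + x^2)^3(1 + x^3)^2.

(1 - x)^4 has coefficients 1,-4,6,-4,1 for degrees 0…4.
(1 + x^3 + x^4) has coefficients 1,0,0,1,1,0,0,0,0,0,0,0,0,0,0,0,0 for degrees 0…16.
Multiplying by (1 + x^3)^2 gives running coefficients 1,0,0,3,1,0,3,2,0,1,1,0,0,0,0,0,0 for degrees 0…16.
Multiplying by (1 + x^2)^3 gives running coefficients 1,0,3,3,4,9,7,11,12,10,11,9,6,5,3,1,1 for degrees 0…16.
Finally multiplying by (1 + x^3)^2, the product of all factors after the first has coefficients 1,0,3,5,4,15,14,19,33,27,37,42,33,38,33,23,22 for degrees 0…16.
[x^16] = 1·22 − 4·23 + 6·33 − 4·38 + 1·33 = 9.

9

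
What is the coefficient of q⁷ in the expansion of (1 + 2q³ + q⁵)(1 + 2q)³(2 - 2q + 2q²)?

(1 + 2q³ + q⁵) has coefficients 1,0,0,2,0,1 for degrees 0…5.
(1 + 2q)³ has coefficients 1,6,12,8,0,0,0,0 for degrees 0…7.
Finally multiplying by (2 - 2q + 2q²), the product of all factors after the first has coefficients 2,10,14,4,8,16,0,0 for degrees 0…7.
[q⁷] = 1·0 + 2·8 + 1·14 = 30.

30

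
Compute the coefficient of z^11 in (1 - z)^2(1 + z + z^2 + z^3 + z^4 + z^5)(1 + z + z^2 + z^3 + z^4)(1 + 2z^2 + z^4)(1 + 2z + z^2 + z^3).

-4

(1 - z)^2 has coefficients 1,-2,1 for degrees 0…2.
(1 + z + z^2 + z^3 + z^4 + z^5) has coefficients 1,1,1,1,1,1,0,0,0,0,0,0 for degrees 0…11.
Multiplying by (1 + z + z^2 + z^3 + z^4) gives running coefficients 1,2,3,4,5,5,4,3,2,1,0,0 for degrees 0…11.
Multiplying by (1 + 2z^2 + z^4) gives running coefficients 1,2,5,8,12,15,17,17,15,12,8,5 for degrees 0…11.
Finally multiplying by (1 + 2z + z^2 + z^3), the product of all factors after the first has coefficients 1,4,10,21,35,52,67,78,81,76,64,48 for degrees 0…11.
[z^11] = 1·48 − 2·64 + 1·76 = -4.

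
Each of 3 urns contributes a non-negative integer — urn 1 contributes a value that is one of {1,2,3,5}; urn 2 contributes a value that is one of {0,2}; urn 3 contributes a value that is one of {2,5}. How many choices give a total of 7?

The generating function for the choices is (y + y^2 + y^3 + y^5)·(1 + y^2)·(y^2 + y^5); the count is [y^7].
(y + y^2 + y^3 + y^5) has coefficients 0,1,1,1,0,1 for degrees 0…5.
(1 + y^2) has coefficients 1,0,1,0,0,0,0,0 for degrees 0…7.
Finally multiplying by (y^2 + y^5), the product of all factors after the first has coefficients 0,0,1,0,1,1,0,1 for degrees 0…7.
[y^7] = 1·0 + 1·1 + 1·1 + 1·1 = 3.

3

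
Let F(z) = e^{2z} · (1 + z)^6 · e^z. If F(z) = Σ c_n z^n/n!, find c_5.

27693

The EGF product rule gives c_5 = Σ_{k_1+k_2+k_3=5} C(5; k_1,k_2,k_3) · ∏ g_i(k_i), where e^{2z} gives (2)^k; (1+z)^6 gives the falling factorial (6)_k; e^z gives (1)^k.
g_1(k) for k = 0…5: 1, 2, 4, 8, 16, 32.
g_2(k) for k = 0…5: 1, 6, 30, 120, 360, 720.
g_3(k) for k = 0…5: 1, 1, 1, 1, 1, 1.
First combine the last two factors: h(k) = Σ_j C(k,j)·g_2(j)·g_3(k−j) for k = 0…5: 1, 7, 43, 229, 1045, 4051.
c_5 = Σ_k C(5,k)·g_1(k)·h(5−k) = 1·1·4051 + 5·2·1045 + 10·4·229 + 10·8·43 + 5·16·7 + 1·32·1 = 4051 + 10450 + 9160 + 3440 + 560 + 32 = 27693.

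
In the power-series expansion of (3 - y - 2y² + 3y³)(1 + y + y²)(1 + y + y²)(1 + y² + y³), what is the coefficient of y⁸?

8

(3 - y - 2y² + 3y³) has coefficients 3,-1,-2,3 for degrees 0…3.
(1 + y + y²) has coefficients 1,1,1,0,0,0,0,0,0 for degrees 0…8.
Multiplying by (1 + y + y²) gives running coefficients 1,2,3,2,1,0,0,0,0 for degrees 0…8.
Finally multiplying by (1 + y² + y³), the product of all factors after the first has coefficients 1,2,4,5,6,5,3,1,0 for degrees 0…8.
[y⁸] = 3·0 − 1·1 − 2·3 + 3·5 = 8.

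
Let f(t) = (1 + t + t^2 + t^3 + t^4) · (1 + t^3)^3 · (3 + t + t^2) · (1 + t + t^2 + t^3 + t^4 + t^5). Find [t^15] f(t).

46

(1 + t + t^2 + t^3 + t^4) has coefficients 1,1,1,1,1 for degrees 0…4.
(1 + t^3)^3 has coefficients 1,0,0,3,0,0,3,0,0,1,0,0,0,0,0,0 for degrees 0…15.
Multiplying by (3 + t + t^2) gives running coefficients 3,1,1,9,3,3,9,3,3,3,1,1,0,0,0,0 for degrees 0…15.
Finally multiplying by (1 + t + t^2 + t^3 + t^4 + t^5), the product of all factors after the first has coefficients 3,4,5,14,17,20,26,28,30,24,22,20,11,8,5,2 for degrees 0…15.
[t^15] = 1·2 + 1·5 + 1·8 + 1·11 + 1·20 = 46.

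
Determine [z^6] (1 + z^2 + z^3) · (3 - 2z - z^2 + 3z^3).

(1 + z^2 + z^3) has coefficients 1,0,1,1 for degrees 0…3.
(3 - 2z - z^2 + 3z^3) has coefficients 3,-2,-1,3,0,0,0 for degrees 0…6.
[z^6] = 1·0 + 1·0 + 1·3 = 3.

3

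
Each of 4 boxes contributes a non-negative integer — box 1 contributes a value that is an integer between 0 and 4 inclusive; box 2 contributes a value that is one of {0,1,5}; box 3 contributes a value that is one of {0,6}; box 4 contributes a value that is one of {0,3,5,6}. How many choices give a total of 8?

The generating function for the choices is (1 + y + y^2 + y^3 + y^4)·(1 + y + y^5)·(1 + y^6)·(1 + y^3 + y^5 + y^6); the count is [y^8].
(1 + y + y^2 + y^3 + y^4) has coefficients 1,1,1,1,1 for degrees 0…4.
(1 + y + y^5) has coefficients 1,1,0,0,0,1,0,0,0 for degrees 0…8.
Multiplying by (1 + y^6) gives running coefficients 1,1,0,0,0,1,1,1,0 for degrees 0…8.
Finally multiplying by (1 + y^3 + y^5 + y^6), the product of all factors after the first has coefficients 1,1,0,1,1,2,3,2,1 for degrees 0…8.
[y^8] = 1·1 + 1·2 + 1·3 + 1·2 + 1·1 = 9.

9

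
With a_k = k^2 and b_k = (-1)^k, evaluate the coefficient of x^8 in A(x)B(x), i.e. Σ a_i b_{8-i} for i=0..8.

The convolution is the x^8 coefficient of A(x)B(x).
Σ = 0·1 + 1·(-1) + 4·1 + 9·(-1) + 16·1 + 25·(-1) + 36·1 + 49·(-1) + 64·1 = 36.

36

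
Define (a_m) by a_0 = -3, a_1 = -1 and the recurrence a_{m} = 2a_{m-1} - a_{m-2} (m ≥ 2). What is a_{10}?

17

The ordinary generating function has denominator 1 - 2x + x^2.
Iterating the recurrence: a_0,…,a_{10} = -3, -1, 1, 3, 5, 7, 9, 11, 13, 15, 17.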